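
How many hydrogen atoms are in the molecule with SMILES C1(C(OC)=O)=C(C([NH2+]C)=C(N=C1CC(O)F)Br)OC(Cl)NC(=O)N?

Hydrogens are implicit in SMILES; fill each atom to its normal valence:
  5 × C (aromatic): no H
  4 × O: no H
  2 × C: 3 H each → 6
  2 × C: 1 H each → 2
  2 × C: no H
  1 × Br: no H
  1 × C: 2 H
  1 × Cl: no H
  1 × F: no H
  1 × N (charge +1): 2 H
  1 × N: 2 H
  1 × N: 1 H
  1 × N (aromatic): no H
  1 × O: 1 H
  Total hydrogens = 16.

16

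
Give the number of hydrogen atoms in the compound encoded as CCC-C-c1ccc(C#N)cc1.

Hydrogens are implicit in SMILES; fill each atom to its normal valence:
  4 × C (aromatic): 1 H each → 4
  3 × C: 2 H each → 6
  2 × C (aromatic): no H
  1 × C: 3 H
  1 × C: no H
  1 × N: no H
  Total hydrogens = 13.

13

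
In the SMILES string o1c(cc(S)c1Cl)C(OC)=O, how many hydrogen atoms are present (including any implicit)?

5

Hydrogens are implicit in SMILES; fill each atom to its normal valence:
  3 × C (aromatic): no H
  2 × O: no H
  1 × C: 3 H
  1 × C (aromatic): 1 H
  1 × C: no H
  1 × Cl: no H
  1 × O (aromatic): no H
  1 × S: 1 H
  Total hydrogens = 5.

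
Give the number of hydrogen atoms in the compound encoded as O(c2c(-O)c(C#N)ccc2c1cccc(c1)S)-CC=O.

11

Hydrogens are implicit in SMILES; fill each atom to its normal valence:
  6 × C (aromatic): 1 H each → 6
  6 × C (aromatic): no H
  2 × O: no H
  1 × C: 2 H
  1 × C: 1 H
  1 × C: no H
  1 × N: no H
  1 × O: 1 H
  1 × S: 1 H
  Total hydrogens = 11.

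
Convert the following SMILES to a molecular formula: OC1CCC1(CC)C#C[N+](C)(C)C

Heavy atoms from the SMILES: 11 C, 1 N, 1 O.
Implicit hydrogens by atom environment:
  4 × C: 3 H each → 12
  3 × C: 2 H each → 6
  3 × C: no H
  1 × C: 1 H
  1 × N (charge +1): no H
  1 × O: 1 H
  Total hydrogens = 20.
Net charge +1.
Molecular formula: C11H20NO+

C11H20NO+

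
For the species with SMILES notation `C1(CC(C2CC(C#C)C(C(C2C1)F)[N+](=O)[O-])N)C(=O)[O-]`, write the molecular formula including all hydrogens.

C13H16FN2O4-

Heavy atoms from the SMILES: 13 C, 1 F, 2 N, 4 O.
Implicit hydrogens by atom environment:
  8 × C: 1 H each → 8
  3 × C: 2 H each → 6
  2 × C: no H
  2 × O: no H
  2 × O (charge -1): no H
  1 × F: no H
  1 × N: 2 H
  1 × N (charge +1): no H
  Total hydrogens = 16.
Net charge -1.
Molecular formula: C13H16FN2O4-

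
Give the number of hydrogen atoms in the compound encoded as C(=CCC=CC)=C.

Hydrogens are implicit in SMILES; fill each atom to its normal valence:
  3 × C: 1 H each → 3
  2 × C: 2 H each → 4
  1 × C: 3 H
  1 × C: no H
  Total hydrogens = 10.

10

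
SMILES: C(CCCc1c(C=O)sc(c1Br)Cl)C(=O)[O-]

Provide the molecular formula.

C10H9BrClO3S-

Heavy atoms from the SMILES: 1 Br, 10 C, 1 Cl, 3 O, 1 S.
Implicit hydrogens by atom environment:
  4 × C: 2 H each → 8
  4 × C (aromatic): no H
  2 × O: no H
  1 × Br: no H
  1 × C: 1 H
  1 × C: no H
  1 × Cl: no H
  1 × O (charge -1): no H
  1 × S (aromatic): no H
  Total hydrogens = 9.
Net charge -1.
Molecular formula: C10H9BrClO3S-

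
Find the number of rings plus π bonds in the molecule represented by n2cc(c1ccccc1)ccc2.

8

Molecular formula from the SMILES: C11H9N.
DoU = (2C + 2 + N − H − X)/2 = (2·11 + 2 + 1 − 9 − 0)/2 = 16/2 = 8.
(Structurally: 2 ring(s) + 6 π bond(s) = 8.)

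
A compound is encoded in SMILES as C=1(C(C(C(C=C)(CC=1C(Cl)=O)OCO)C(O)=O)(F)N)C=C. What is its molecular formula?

C13H15ClFNO5

Heavy atoms from the SMILES: 13 C, 1 Cl, 1 F, 1 N, 5 O.
Implicit hydrogens by atom environment:
  6 × C: no H
  4 × C: 2 H each → 8
  3 × C: 1 H each → 3
  3 × O: no H
  2 × O: 1 H each → 2
  1 × Cl: no H
  1 × F: no H
  1 × N: 2 H
  Total hydrogens = 15.
Molecular formula: C13H15ClFNO5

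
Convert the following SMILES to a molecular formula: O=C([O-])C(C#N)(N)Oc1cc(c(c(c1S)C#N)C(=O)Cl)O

C11H5ClN3O5S-

Heavy atoms from the SMILES: 11 C, 1 Cl, 3 N, 5 O, 1 S.
Implicit hydrogens by atom environment:
  5 × C (aromatic): no H
  5 × C: no H
  3 × O: no H
  2 × N: no H
  1 × C (aromatic): 1 H
  1 × Cl: no H
  1 × N: 2 H
  1 × O: 1 H
  1 × O (charge -1): no H
  1 × S: 1 H
  Total hydrogens = 5.
Net charge -1.
Molecular formula: C11H5ClN3O5S-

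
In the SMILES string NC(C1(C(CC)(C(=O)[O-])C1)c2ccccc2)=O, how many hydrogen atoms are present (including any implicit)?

14

Hydrogens are implicit in SMILES; fill each atom to its normal valence:
  5 × C (aromatic): 1 H each → 5
  4 × C: no H
  2 × C: 2 H each → 4
  2 × O: no H
  1 × C: 3 H
  1 × C (aromatic): no H
  1 × N: 2 H
  1 × O (charge -1): no H
  Total hydrogens = 14.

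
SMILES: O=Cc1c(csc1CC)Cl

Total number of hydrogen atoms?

7

Hydrogens are implicit in SMILES; fill each atom to its normal valence:
  3 × C (aromatic): no H
  1 × C: 3 H
  1 × C: 2 H
  1 × C (aromatic): 1 H
  1 × C: 1 H
  1 × Cl: no H
  1 × O: no H
  1 × S (aromatic): no H
  Total hydrogens = 7.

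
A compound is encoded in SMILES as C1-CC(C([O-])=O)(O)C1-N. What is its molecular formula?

Heavy atoms from the SMILES: 5 C, 1 N, 3 O.
Implicit hydrogens by atom environment:
  2 × C: 2 H each → 4
  2 × C: no H
  1 × C: 1 H
  1 × N: 2 H
  1 × O: 1 H
  1 × O: no H
  1 × O (charge -1): no H
  Total hydrogens = 8.
Net charge -1.
Molecular formula: C5H8NO3-

C5H8NO3-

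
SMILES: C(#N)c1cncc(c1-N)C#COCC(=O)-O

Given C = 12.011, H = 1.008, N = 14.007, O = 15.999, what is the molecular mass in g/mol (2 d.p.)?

217.18

Molecular formula: C10H7N3O3.
M = 10×12.011 + 7×1.008 + 3×14.007 + 3×15.999 = 217.18 g/mol.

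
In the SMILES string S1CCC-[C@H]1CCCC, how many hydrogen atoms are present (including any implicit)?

Hydrogens are implicit in SMILES; fill each atom to its normal valence:
  6 × C: 2 H each → 12
  1 × C: 3 H
  1 × C: 1 H
  1 × S: no H
  Total hydrogens = 16.

16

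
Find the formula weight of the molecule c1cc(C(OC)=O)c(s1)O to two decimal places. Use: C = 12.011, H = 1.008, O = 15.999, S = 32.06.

158.17

Molecular formula: C6H6O3S.
M = 6×12.011 + 6×1.008 + 3×15.999 + 1×32.06 = 158.17 g/mol.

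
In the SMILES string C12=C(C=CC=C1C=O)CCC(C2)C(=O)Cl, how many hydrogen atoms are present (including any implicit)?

Hydrogens are implicit in SMILES; fill each atom to its normal valence:
  3 × C: 2 H each → 6
  3 × C (aromatic): 1 H each → 3
  3 × C (aromatic): no H
  2 × C: 1 H each → 2
  2 × O: no H
  1 × C: no H
  1 × Cl: no H
  Total hydrogens = 11.

11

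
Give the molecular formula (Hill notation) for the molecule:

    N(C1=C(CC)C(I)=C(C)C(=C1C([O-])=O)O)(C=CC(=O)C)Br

Heavy atoms from the SMILES: 1 Br, 14 C, 1 I, 1 N, 4 O.
Implicit hydrogens by atom environment:
  6 × C (aromatic): no H
  3 × C: 3 H each → 9
  2 × C: 1 H each → 2
  2 × C: no H
  2 × O: no H
  1 × Br: no H
  1 × C: 2 H
  1 × I: no H
  1 × N: no H
  1 × O: 1 H
  1 × O (charge -1): no H
  Total hydrogens = 14.
Net charge -1.
Molecular formula: C14H14BrINO4-

C14H14BrINO4-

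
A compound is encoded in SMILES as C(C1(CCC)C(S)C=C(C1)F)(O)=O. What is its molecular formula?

C9H13FO2S

Heavy atoms from the SMILES: 9 C, 1 F, 2 O, 1 S.
Implicit hydrogens by atom environment:
  3 × C: 2 H each → 6
  3 × C: no H
  2 × C: 1 H each → 2
  1 × C: 3 H
  1 × F: no H
  1 × O: 1 H
  1 × O: no H
  1 × S: 1 H
  Total hydrogens = 13.
Molecular formula: C9H13FO2S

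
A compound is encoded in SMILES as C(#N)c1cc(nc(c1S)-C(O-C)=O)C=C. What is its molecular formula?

Heavy atoms from the SMILES: 10 C, 2 N, 2 O, 1 S.
Implicit hydrogens by atom environment:
  4 × C (aromatic): no H
  2 × C: no H
  2 × O: no H
  1 × C: 3 H
  1 × C: 2 H
  1 × C (aromatic): 1 H
  1 × C: 1 H
  1 × N (aromatic): no H
  1 × N: no H
  1 × S: 1 H
  Total hydrogens = 8.
Molecular formula: C10H8N2O2S

C10H8N2O2S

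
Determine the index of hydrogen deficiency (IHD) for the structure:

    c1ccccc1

Molecular formula from the SMILES: C6H6.
DoU = (2C + 2 + N − H − X)/2 = (2·6 + 2 + 0 − 6 − 0)/2 = 8/2 = 4.
(Structurally: 1 ring(s) + 3 π bond(s) = 4.)

4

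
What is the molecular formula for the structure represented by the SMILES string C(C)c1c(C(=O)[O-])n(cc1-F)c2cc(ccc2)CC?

C15H15FNO2-

Heavy atoms from the SMILES: 15 C, 1 F, 1 N, 2 O.
Implicit hydrogens by atom environment:
  5 × C (aromatic): 1 H each → 5
  5 × C (aromatic): no H
  2 × C: 3 H each → 6
  2 × C: 2 H each → 4
  1 × C: no H
  1 × F: no H
  1 × N (aromatic): no H
  1 × O: no H
  1 × O (charge -1): no H
  Total hydrogens = 15.
Net charge -1.
Molecular formula: C15H15FNO2-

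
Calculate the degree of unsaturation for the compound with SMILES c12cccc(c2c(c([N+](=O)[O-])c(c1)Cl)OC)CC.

Molecular formula from the SMILES: C13H12ClNO3.
DoU = (2C + 2 + N − H − X)/2 = (2·13 + 2 + 1 − 12 − 1)/2 = 16/2 = 8.
(Structurally: 2 ring(s) + 6 π bond(s) = 8.)

8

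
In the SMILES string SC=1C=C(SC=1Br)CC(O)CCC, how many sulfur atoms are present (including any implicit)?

The symbol for sulfur appears 2 times in the SMILES.

2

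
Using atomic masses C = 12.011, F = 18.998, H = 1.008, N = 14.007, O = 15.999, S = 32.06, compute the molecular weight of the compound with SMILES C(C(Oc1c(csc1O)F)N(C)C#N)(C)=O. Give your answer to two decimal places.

Molecular formula: C9H9FN2O3S.
M = 9×12.011 + 1×18.998 + 9×1.008 + 2×14.007 + 3×15.999 + 1×32.06 = 244.24 g/mol.

244.24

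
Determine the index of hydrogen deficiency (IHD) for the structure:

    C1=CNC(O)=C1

3

Molecular formula from the SMILES: C4H5NO.
DoU = (2C + 2 + N − H − X)/2 = (2·4 + 2 + 1 − 5 − 0)/2 = 6/2 = 3.
(Structurally: 1 ring(s) + 2 π bond(s) = 3.)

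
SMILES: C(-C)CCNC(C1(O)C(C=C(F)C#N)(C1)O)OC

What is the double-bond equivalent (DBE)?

Molecular formula from the SMILES: C12H19FN2O3.
DoU = (2C + 2 + N − H − X)/2 = (2·12 + 2 + 2 − 19 − 1)/2 = 8/2 = 4.
(Structurally: 1 ring(s) + 3 π bond(s) = 4.)

4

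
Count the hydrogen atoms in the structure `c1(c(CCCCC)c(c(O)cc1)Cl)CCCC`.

Hydrogens are implicit in SMILES; fill each atom to its normal valence:
  7 × C: 2 H each → 14
  4 × C (aromatic): no H
  2 × C: 3 H each → 6
  2 × C (aromatic): 1 H each → 2
  1 × Cl: no H
  1 × O: 1 H
  Total hydrogens = 23.

23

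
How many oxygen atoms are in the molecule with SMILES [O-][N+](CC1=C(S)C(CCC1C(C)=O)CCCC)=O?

The symbol for oxygen appears 3 times in the SMILES.

3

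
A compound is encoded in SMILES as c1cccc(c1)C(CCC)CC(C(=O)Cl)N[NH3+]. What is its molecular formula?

C13H20ClN2O+

Heavy atoms from the SMILES: 13 C, 1 Cl, 2 N, 1 O.
Implicit hydrogens by atom environment:
  5 × C (aromatic): 1 H each → 5
  3 × C: 2 H each → 6
  2 × C: 1 H each → 2
  1 × C: 3 H
  1 × C: no H
  1 × C (aromatic): no H
  1 × Cl: no H
  1 × N (charge +1): 3 H
  1 × N: 1 H
  1 × O: no H
  Total hydrogens = 20.
Net charge +1.
Molecular formula: C13H20ClN2O+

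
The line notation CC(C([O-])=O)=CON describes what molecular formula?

Heavy atoms from the SMILES: 4 C, 1 N, 3 O.
Implicit hydrogens by atom environment:
  2 × C: no H
  2 × O: no H
  1 × C: 3 H
  1 × C: 1 H
  1 × N: 2 H
  1 × O (charge -1): no H
  Total hydrogens = 6.
Net charge -1.
Molecular formula: C4H6NO3-

C4H6NO3-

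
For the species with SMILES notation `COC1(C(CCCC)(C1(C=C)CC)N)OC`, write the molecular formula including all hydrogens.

Heavy atoms from the SMILES: 13 C, 1 N, 2 O.
Implicit hydrogens by atom environment:
  5 × C: 2 H each → 10
  4 × C: 3 H each → 12
  3 × C: no H
  2 × O: no H
  1 × C: 1 H
  1 × N: 2 H
  Total hydrogens = 25.
Molecular formula: C13H25NO2

C13H25NO2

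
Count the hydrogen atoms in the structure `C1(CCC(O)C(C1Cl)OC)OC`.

15

Hydrogens are implicit in SMILES; fill each atom to its normal valence:
  4 × C: 1 H each → 4
  2 × C: 3 H each → 6
  2 × C: 2 H each → 4
  2 × O: no H
  1 × Cl: no H
  1 × O: 1 H
  Total hydrogens = 15.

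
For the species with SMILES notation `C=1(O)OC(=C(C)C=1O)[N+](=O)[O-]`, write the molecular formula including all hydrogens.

Heavy atoms from the SMILES: 5 C, 1 N, 5 O.
Implicit hydrogens by atom environment:
  4 × C (aromatic): no H
  2 × O: 1 H each → 2
  1 × C: 3 H
  1 × N (charge +1): no H
  1 × O (aromatic): no H
  1 × O: no H
  1 × O (charge -1): no H
  Total hydrogens = 5.
Molecular formula: C5H5NO5

C5H5NO5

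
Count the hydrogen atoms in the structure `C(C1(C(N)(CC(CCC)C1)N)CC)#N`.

21

Hydrogens are implicit in SMILES; fill each atom to its normal valence:
  5 × C: 2 H each → 10
  3 × C: no H
  2 × C: 3 H each → 6
  2 × N: 2 H each → 4
  1 × C: 1 H
  1 × N: no H
  Total hydrogens = 21.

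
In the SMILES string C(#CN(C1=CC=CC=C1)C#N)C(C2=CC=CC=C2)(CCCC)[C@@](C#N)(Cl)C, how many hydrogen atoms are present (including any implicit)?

Hydrogens are implicit in SMILES; fill each atom to its normal valence:
  10 × C (aromatic): 1 H each → 10
  6 × C: no H
  3 × C: 2 H each → 6
  3 × N: no H
  2 × C: 3 H each → 6
  2 × C (aromatic): no H
  1 × Cl: no H
  Total hydrogens = 22.

22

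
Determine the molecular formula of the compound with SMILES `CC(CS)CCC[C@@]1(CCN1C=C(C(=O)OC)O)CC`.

Heavy atoms from the SMILES: 15 C, 1 N, 3 O, 1 S.
Implicit hydrogens by atom environment:
  7 × C: 2 H each → 14
  3 × C: 3 H each → 9
  3 × C: no H
  2 × C: 1 H each → 2
  2 × O: no H
  1 × N: no H
  1 × O: 1 H
  1 × S: 1 H
  Total hydrogens = 27.
Molecular formula: C15H27NO3S

C15H27NO3S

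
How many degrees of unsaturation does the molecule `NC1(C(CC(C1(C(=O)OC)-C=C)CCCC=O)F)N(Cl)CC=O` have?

Molecular formula from the SMILES: C15H22ClFN2O4.
DoU = (2C + 2 + N − H − X)/2 = (2·15 + 2 + 2 − 22 − 2)/2 = 10/2 = 5.
(Structurally: 1 ring(s) + 4 π bond(s) = 5.)

5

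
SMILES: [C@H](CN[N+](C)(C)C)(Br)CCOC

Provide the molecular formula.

C8H20BrN2O+

Heavy atoms from the SMILES: 1 Br, 8 C, 2 N, 1 O.
Implicit hydrogens by atom environment:
  4 × C: 3 H each → 12
  3 × C: 2 H each → 6
  1 × Br: no H
  1 × C: 1 H
  1 × N: 1 H
  1 × N (charge +1): no H
  1 × O: no H
  Total hydrogens = 20.
Net charge +1.
Molecular formula: C8H20BrN2O+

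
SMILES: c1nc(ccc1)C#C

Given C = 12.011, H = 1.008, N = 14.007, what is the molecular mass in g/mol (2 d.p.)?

103.12

Molecular formula: C7H5N.
M = 7×12.011 + 5×1.008 + 1×14.007 = 103.12 g/mol.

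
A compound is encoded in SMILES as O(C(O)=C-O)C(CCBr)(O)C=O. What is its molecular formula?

Heavy atoms from the SMILES: 1 Br, 6 C, 5 O.
Implicit hydrogens by atom environment:
  3 × O: 1 H each → 3
  2 × C: 2 H each → 4
  2 × C: 1 H each → 2
  2 × C: no H
  2 × O: no H
  1 × Br: no H
  Total hydrogens = 9.
Molecular formula: C6H9BrO5

C6H9BrO5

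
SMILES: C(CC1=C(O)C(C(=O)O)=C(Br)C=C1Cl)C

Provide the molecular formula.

C10H10BrClO3

Heavy atoms from the SMILES: 1 Br, 10 C, 1 Cl, 3 O.
Implicit hydrogens by atom environment:
  5 × C (aromatic): no H
  2 × C: 2 H each → 4
  2 × O: 1 H each → 2
  1 × Br: no H
  1 × C: 3 H
  1 × C (aromatic): 1 H
  1 × C: no H
  1 × Cl: no H
  1 × O: no H
  Total hydrogens = 10.
Molecular formula: C10H10BrClO3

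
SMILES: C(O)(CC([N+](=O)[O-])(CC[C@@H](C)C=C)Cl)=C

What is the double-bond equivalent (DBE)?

Molecular formula from the SMILES: C10H16ClNO3.
DoU = (2C + 2 + N − H − X)/2 = (2·10 + 2 + 1 − 16 − 1)/2 = 6/2 = 3.
(Structurally: 0 ring(s) + 3 π bond(s) = 3.)

3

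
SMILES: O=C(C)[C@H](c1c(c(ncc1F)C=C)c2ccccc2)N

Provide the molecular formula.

C16H15FN2O

Heavy atoms from the SMILES: 16 C, 1 F, 2 N, 1 O.
Implicit hydrogens by atom environment:
  6 × C (aromatic): 1 H each → 6
  5 × C (aromatic): no H
  2 × C: 1 H each → 2
  1 × C: 3 H
  1 × C: 2 H
  1 × C: no H
  1 × F: no H
  1 × N: 2 H
  1 × N (aromatic): no H
  1 × O: no H
  Total hydrogens = 15.
Molecular formula: C16H15FN2O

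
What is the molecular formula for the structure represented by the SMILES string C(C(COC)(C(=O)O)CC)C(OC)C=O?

Heavy atoms from the SMILES: 10 C, 5 O.
Implicit hydrogens by atom environment:
  4 × O: no H
  3 × C: 3 H each → 9
  3 × C: 2 H each → 6
  2 × C: 1 H each → 2
  2 × C: no H
  1 × O: 1 H
  Total hydrogens = 18.
Molecular formula: C10H18O5

C10H18O5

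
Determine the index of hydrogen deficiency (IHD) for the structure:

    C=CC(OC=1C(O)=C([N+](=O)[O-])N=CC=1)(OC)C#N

8

Molecular formula from the SMILES: C10H9N3O5.
DoU = (2C + 2 + N − H − X)/2 = (2·10 + 2 + 3 − 9 − 0)/2 = 16/2 = 8.
(Structurally: 1 ring(s) + 7 π bond(s) = 8.)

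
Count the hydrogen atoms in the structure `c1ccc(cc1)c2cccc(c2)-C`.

12

Hydrogens are implicit in SMILES; fill each atom to its normal valence:
  9 × C (aromatic): 1 H each → 9
  3 × C (aromatic): no H
  1 × C: 3 H
  Total hydrogens = 12.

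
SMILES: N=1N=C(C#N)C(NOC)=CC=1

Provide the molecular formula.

C6H6N4O

Heavy atoms from the SMILES: 6 C, 4 N, 1 O.
Implicit hydrogens by atom environment:
  2 × C (aromatic): 1 H each → 2
  2 × C (aromatic): no H
  2 × N (aromatic): no H
  1 × C: 3 H
  1 × C: no H
  1 × N: 1 H
  1 × N: no H
  1 × O: no H
  Total hydrogens = 6.
Molecular formula: C6H6N4O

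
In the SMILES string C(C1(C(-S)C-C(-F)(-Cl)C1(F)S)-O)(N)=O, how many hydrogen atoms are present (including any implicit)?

Hydrogens are implicit in SMILES; fill each atom to its normal valence:
  4 × C: no H
  2 × F: no H
  2 × S: 1 H each → 2
  1 × C: 2 H
  1 × C: 1 H
  1 × Cl: no H
  1 × N: 2 H
  1 × O: 1 H
  1 × O: no H
  Total hydrogens = 8.

8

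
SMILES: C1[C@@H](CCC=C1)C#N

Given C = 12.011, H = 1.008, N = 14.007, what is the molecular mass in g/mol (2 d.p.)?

Molecular formula: C7H9N.
M = 7×12.011 + 9×1.008 + 1×14.007 = 107.16 g/mol.

107.16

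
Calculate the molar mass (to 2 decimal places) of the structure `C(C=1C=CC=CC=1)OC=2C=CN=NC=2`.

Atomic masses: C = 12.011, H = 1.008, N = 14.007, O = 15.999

186.21

Molecular formula: C11H10N2O.
M = 11×12.011 + 10×1.008 + 2×14.007 + 1×15.999 = 186.21 g/mol.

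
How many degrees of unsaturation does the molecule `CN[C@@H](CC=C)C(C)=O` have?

Molecular formula from the SMILES: C7H13NO.
DoU = (2C + 2 + N − H − X)/2 = (2·7 + 2 + 1 − 13 − 0)/2 = 4/2 = 2.
(Structurally: 0 ring(s) + 2 π bond(s) = 2.)

2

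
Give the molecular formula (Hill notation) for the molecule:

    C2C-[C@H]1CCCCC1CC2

Heavy atoms from the SMILES: 10 C.
Implicit hydrogens by atom environment:
  8 × C: 2 H each → 16
  2 × C: 1 H each → 2
  Total hydrogens = 18.
Molecular formula: C10H18

C10H18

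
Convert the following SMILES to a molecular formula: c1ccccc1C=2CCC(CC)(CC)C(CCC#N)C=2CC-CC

Heavy atoms from the SMILES: 23 C, 1 N.
Implicit hydrogens by atom environment:
  9 × C: 2 H each → 18
  5 × C (aromatic): 1 H each → 5
  4 × C: no H
  3 × C: 3 H each → 9
  1 × C: 1 H
  1 × C (aromatic): no H
  1 × N: no H
  Total hydrogens = 33.
Molecular formula: C23H33N

C23H33N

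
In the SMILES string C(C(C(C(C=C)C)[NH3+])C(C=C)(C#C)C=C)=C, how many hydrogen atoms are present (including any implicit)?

Hydrogens are implicit in SMILES; fill each atom to its normal valence:
  8 × C: 1 H each → 8
  4 × C: 2 H each → 8
  2 × C: no H
  1 × C: 3 H
  1 × N (charge +1): 3 H
  Total hydrogens = 22.

22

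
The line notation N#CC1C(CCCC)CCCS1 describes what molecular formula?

C10H17NS

Heavy atoms from the SMILES: 10 C, 1 N, 1 S.
Implicit hydrogens by atom environment:
  6 × C: 2 H each → 12
  2 × C: 1 H each → 2
  1 × C: 3 H
  1 × C: no H
  1 × N: no H
  1 × S: no H
  Total hydrogens = 17.
Molecular formula: C10H17NS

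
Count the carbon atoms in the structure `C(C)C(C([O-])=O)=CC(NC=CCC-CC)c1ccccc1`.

The symbol for carbon appears 18 times in the SMILES. Lowercase c denotes aromatic carbon and counts toward C.

18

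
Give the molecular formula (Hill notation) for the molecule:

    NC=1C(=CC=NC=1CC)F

Heavy atoms from the SMILES: 7 C, 1 F, 2 N.
Implicit hydrogens by atom environment:
  3 × C (aromatic): no H
  2 × C (aromatic): 1 H each → 2
  1 × C: 3 H
  1 × C: 2 H
  1 × F: no H
  1 × N: 2 H
  1 × N (aromatic): no H
  Total hydrogens = 9.
Molecular formula: C7H9FN2

C7H9FN2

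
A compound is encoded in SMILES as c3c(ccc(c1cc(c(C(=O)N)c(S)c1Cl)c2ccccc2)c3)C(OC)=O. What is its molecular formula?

C21H16ClNO3S

Heavy atoms from the SMILES: 21 C, 1 Cl, 1 N, 3 O, 1 S.
Implicit hydrogens by atom environment:
  10 × C (aromatic): 1 H each → 10
  8 × C (aromatic): no H
  3 × O: no H
  2 × C: no H
  1 × C: 3 H
  1 × Cl: no H
  1 × N: 2 H
  1 × S: 1 H
  Total hydrogens = 16.
Molecular formula: C21H16ClNO3S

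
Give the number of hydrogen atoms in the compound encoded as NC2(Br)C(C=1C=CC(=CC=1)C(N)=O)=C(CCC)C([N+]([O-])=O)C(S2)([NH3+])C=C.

Hydrogens are implicit in SMILES; fill each atom to its normal valence:
  5 × C: no H
  4 × C (aromatic): 1 H each → 4
  3 × C: 2 H each → 6
  2 × C: 1 H each → 2
  2 × C (aromatic): no H
  2 × N: 2 H each → 4
  2 × O: no H
  1 × Br: no H
  1 × C: 3 H
  1 × N (charge +1): 3 H
  1 × N (charge +1): no H
  1 × O (charge -1): no H
  1 × S: no H
  Total hydrogens = 22.

22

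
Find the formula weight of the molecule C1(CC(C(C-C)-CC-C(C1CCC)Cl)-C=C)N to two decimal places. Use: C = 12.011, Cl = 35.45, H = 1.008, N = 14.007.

257.85

Molecular formula: C15H28ClN.
M = 15×12.011 + 1×35.45 + 28×1.008 + 1×14.007 = 257.85 g/mol.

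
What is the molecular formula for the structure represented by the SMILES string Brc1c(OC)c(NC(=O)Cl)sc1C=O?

C7H5BrClNO3S

Heavy atoms from the SMILES: 1 Br, 7 C, 1 Cl, 1 N, 3 O, 1 S.
Implicit hydrogens by atom environment:
  4 × C (aromatic): no H
  3 × O: no H
  1 × Br: no H
  1 × C: 3 H
  1 × C: 1 H
  1 × C: no H
  1 × Cl: no H
  1 × N: 1 H
  1 × S (aromatic): no H
  Total hydrogens = 5.
Molecular formula: C7H5BrClNO3S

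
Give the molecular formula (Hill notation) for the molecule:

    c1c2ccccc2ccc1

Heavy atoms from the SMILES: 10 C.
Implicit hydrogens by atom environment:
  8 × C (aromatic): 1 H each → 8
  2 × C (aromatic): no H
  Total hydrogens = 8.
Molecular formula: C10H8

C10H8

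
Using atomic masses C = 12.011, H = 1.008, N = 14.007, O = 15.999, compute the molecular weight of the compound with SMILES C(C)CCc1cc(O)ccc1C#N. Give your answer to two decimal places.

175.23

Molecular formula: C11H13NO.
M = 11×12.011 + 13×1.008 + 1×14.007 + 1×15.999 = 175.23 g/mol.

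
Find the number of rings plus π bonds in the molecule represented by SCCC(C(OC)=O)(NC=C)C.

2

Molecular formula from the SMILES: C8H15NO2S.
DoU = (2C + 2 + N − H − X)/2 = (2·8 + 2 + 1 − 15 − 0)/2 = 4/2 = 2.
(Structurally: 0 ring(s) + 2 π bond(s) = 2.)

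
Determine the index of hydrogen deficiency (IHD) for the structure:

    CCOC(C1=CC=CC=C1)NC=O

Molecular formula from the SMILES: C10H13NO2.
DoU = (2C + 2 + N − H − X)/2 = (2·10 + 2 + 1 − 13 − 0)/2 = 10/2 = 5.
(Structurally: 1 ring(s) + 4 π bond(s) = 5.)

5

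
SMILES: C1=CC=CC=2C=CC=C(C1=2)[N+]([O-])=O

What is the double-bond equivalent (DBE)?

8

Molecular formula from the SMILES: C10H7NO2.
DoU = (2C + 2 + N − H − X)/2 = (2·10 + 2 + 1 − 7 − 0)/2 = 16/2 = 8.
(Structurally: 2 ring(s) + 6 π bond(s) = 8.)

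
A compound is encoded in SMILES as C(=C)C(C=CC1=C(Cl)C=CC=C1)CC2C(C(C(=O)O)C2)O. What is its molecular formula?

C17H19ClO3

Heavy atoms from the SMILES: 17 C, 1 Cl, 3 O.
Implicit hydrogens by atom environment:
  7 × C: 1 H each → 7
  4 × C (aromatic): 1 H each → 4
  3 × C: 2 H each → 6
  2 × C (aromatic): no H
  2 × O: 1 H each → 2
  1 × C: no H
  1 × Cl: no H
  1 × O: no H
  Total hydrogens = 19.
Molecular formula: C17H19ClO3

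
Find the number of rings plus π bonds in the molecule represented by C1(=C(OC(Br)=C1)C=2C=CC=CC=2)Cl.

7

Molecular formula from the SMILES: C10H6BrClO.
DoU = (2C + 2 + N − H − X)/2 = (2·10 + 2 + 0 − 6 − 2)/2 = 14/2 = 7.
(Structurally: 2 ring(s) + 5 π bond(s) = 7.)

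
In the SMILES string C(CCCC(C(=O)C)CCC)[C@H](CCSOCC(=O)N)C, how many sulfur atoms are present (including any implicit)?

The symbol for sulfur appears 1 time in the SMILES.

1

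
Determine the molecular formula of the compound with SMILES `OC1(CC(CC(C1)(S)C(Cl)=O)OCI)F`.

C8H11ClFIO3S

Heavy atoms from the SMILES: 8 C, 1 Cl, 1 F, 1 I, 3 O, 1 S.
Implicit hydrogens by atom environment:
  4 × C: 2 H each → 8
  3 × C: no H
  2 × O: no H
  1 × C: 1 H
  1 × Cl: no H
  1 × F: no H
  1 × I: no H
  1 × O: 1 H
  1 × S: 1 H
  Total hydrogens = 11.
Molecular formula: C8H11ClFIO3S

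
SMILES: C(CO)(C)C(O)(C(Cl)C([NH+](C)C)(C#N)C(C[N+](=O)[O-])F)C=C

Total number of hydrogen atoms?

Hydrogens are implicit in SMILES; fill each atom to its normal valence:
  4 × C: 1 H each → 4
  3 × C: 3 H each → 9
  3 × C: 2 H each → 6
  3 × C: no H
  2 × O: 1 H each → 2
  1 × Cl: no H
  1 × F: no H
  1 × N (charge +1): 1 H
  1 × N (charge +1): no H
  1 × N: no H
  1 × O: no H
  1 × O (charge -1): no H
  Total hydrogens = 22.

22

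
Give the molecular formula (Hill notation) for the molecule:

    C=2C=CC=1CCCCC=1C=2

Heavy atoms from the SMILES: 10 C.
Implicit hydrogens by atom environment:
  4 × C: 2 H each → 8
  4 × C (aromatic): 1 H each → 4
  2 × C (aromatic): no H
  Total hydrogens = 12.
Molecular formula: C10H12

C10H12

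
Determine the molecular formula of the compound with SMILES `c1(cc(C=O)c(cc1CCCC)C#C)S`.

Heavy atoms from the SMILES: 13 C, 1 O, 1 S.
Implicit hydrogens by atom environment:
  4 × C (aromatic): no H
  3 × C: 2 H each → 6
  2 × C (aromatic): 1 H each → 2
  2 × C: 1 H each → 2
  1 × C: 3 H
  1 × C: no H
  1 × O: no H
  1 × S: 1 H
  Total hydrogens = 14.
Molecular formula: C13H14OS

C13H14OS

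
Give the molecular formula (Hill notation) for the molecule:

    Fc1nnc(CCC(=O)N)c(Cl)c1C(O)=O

C8H7ClFN3O3

Heavy atoms from the SMILES: 8 C, 1 Cl, 1 F, 3 N, 3 O.
Implicit hydrogens by atom environment:
  4 × C (aromatic): no H
  2 × C: 2 H each → 4
  2 × C: no H
  2 × N (aromatic): no H
  2 × O: no H
  1 × Cl: no H
  1 × F: no H
  1 × N: 2 H
  1 × O: 1 H
  Total hydrogens = 7.
Molecular formula: C8H7ClFN3O3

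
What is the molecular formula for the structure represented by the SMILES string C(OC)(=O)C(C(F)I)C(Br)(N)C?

Heavy atoms from the SMILES: 1 Br, 6 C, 1 F, 1 I, 1 N, 2 O.
Implicit hydrogens by atom environment:
  2 × C: 3 H each → 6
  2 × C: 1 H each → 2
  2 × C: no H
  2 × O: no H
  1 × Br: no H
  1 × F: no H
  1 × I: no H
  1 × N: 2 H
  Total hydrogens = 10.
Molecular formula: C6H10BrFINO2

C6H10BrFINO2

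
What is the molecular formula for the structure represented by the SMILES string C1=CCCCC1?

Heavy atoms from the SMILES: 6 C.
Implicit hydrogens by atom environment:
  4 × C: 2 H each → 8
  2 × C: 1 H each → 2
  Total hydrogens = 10.
Molecular formula: C6H10

C6H10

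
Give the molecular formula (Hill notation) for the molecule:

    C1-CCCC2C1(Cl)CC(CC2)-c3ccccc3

C16H21Cl

Heavy atoms from the SMILES: 16 C, 1 Cl.
Implicit hydrogens by atom environment:
  7 × C: 2 H each → 14
  5 × C (aromatic): 1 H each → 5
  2 × C: 1 H each → 2
  1 × C: no H
  1 × C (aromatic): no H
  1 × Cl: no H
  Total hydrogens = 21.
Molecular formula: C16H21Cl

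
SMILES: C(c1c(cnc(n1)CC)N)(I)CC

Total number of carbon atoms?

9

The symbol for carbon appears 9 times in the SMILES. Lowercase c denotes aromatic carbon and counts toward C.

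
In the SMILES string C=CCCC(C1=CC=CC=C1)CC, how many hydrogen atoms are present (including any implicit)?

Hydrogens are implicit in SMILES; fill each atom to its normal valence:
  5 × C (aromatic): 1 H each → 5
  4 × C: 2 H each → 8
  2 × C: 1 H each → 2
  1 × C: 3 H
  1 × C (aromatic): no H
  Total hydrogens = 18.

18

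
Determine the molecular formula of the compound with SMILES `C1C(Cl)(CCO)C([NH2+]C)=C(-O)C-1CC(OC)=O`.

Heavy atoms from the SMILES: 11 C, 1 Cl, 1 N, 4 O.
Implicit hydrogens by atom environment:
  4 × C: 2 H each → 8
  4 × C: no H
  2 × C: 3 H each → 6
  2 × O: 1 H each → 2
  2 × O: no H
  1 × C: 1 H
  1 × Cl: no H
  1 × N (charge +1): 2 H
  Total hydrogens = 19.
Net charge +1.
Molecular formula: C11H19ClNO4+

C11H19ClNO4+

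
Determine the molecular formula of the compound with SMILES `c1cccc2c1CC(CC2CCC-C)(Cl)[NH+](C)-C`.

Heavy atoms from the SMILES: 16 C, 1 Cl, 1 N.
Implicit hydrogens by atom environment:
  5 × C: 2 H each → 10
  4 × C (aromatic): 1 H each → 4
  3 × C: 3 H each → 9
  2 × C (aromatic): no H
  1 × C: 1 H
  1 × C: no H
  1 × Cl: no H
  1 × N (charge +1): 1 H
  Total hydrogens = 25.
Net charge +1.
Molecular formula: C16H25ClN+

C16H25ClN+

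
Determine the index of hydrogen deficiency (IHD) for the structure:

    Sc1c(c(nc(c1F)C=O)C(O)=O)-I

Molecular formula from the SMILES: C7H3FINO3S.
DoU = (2C + 2 + N − H − X)/2 = (2·7 + 2 + 1 − 3 − 2)/2 = 12/2 = 6.
(Structurally: 1 ring(s) + 5 π bond(s) = 6.)

6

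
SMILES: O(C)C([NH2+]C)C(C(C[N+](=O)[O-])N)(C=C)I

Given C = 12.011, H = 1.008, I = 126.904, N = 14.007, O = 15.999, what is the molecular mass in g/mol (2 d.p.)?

Molecular formula: C8H17IN3O3+.
M = 8×12.011 + 17×1.008 + 1×126.904 + 3×14.007 + 3×15.999 = 330.15 g/mol.

330.15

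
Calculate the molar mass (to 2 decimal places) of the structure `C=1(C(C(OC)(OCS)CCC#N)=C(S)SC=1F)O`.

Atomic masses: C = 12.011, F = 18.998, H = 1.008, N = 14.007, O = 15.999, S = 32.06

309.39

Molecular formula: C10H12FNO3S3.
M = 10×12.011 + 1×18.998 + 12×1.008 + 1×14.007 + 3×15.999 + 3×32.06 = 309.39 g/mol.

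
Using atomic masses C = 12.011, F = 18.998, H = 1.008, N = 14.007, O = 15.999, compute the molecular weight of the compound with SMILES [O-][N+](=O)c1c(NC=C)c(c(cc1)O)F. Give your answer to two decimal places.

198.15

Molecular formula: C8H7FN2O3.
M = 8×12.011 + 1×18.998 + 7×1.008 + 2×14.007 + 3×15.999 = 198.15 g/mol.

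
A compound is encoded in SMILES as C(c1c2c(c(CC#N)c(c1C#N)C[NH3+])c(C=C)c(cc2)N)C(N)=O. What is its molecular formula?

Heavy atoms from the SMILES: 18 C, 5 N, 1 O.
Implicit hydrogens by atom environment:
  8 × C (aromatic): no H
  4 × C: 2 H each → 8
  3 × C: no H
  2 × C (aromatic): 1 H each → 2
  2 × N: 2 H each → 4
  2 × N: no H
  1 × C: 1 H
  1 × N (charge +1): 3 H
  1 × O: no H
  Total hydrogens = 18.
Net charge +1.
Molecular formula: C18H18N5O+

C18H18N5O+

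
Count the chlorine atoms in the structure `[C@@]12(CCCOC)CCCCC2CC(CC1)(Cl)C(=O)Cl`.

The symbol for chlorine appears 2 times in the SMILES.

2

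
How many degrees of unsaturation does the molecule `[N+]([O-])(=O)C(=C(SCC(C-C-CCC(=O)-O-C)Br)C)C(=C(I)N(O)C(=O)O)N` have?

5

Molecular formula from the SMILES: C14H21BrIN3O7S.
DoU = (2C + 2 + N − H − X)/2 = (2·14 + 2 + 3 − 21 − 2)/2 = 10/2 = 5.
(Structurally: 0 ring(s) + 5 π bond(s) = 5.)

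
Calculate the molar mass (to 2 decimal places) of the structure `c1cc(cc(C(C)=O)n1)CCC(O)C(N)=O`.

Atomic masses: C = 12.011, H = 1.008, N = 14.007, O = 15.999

Molecular formula: C11H14N2O3.
M = 11×12.011 + 14×1.008 + 2×14.007 + 3×15.999 = 222.24 g/mol.

222.24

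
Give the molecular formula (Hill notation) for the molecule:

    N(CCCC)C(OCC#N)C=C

C9H16N2O

Heavy atoms from the SMILES: 9 C, 2 N, 1 O.
Implicit hydrogens by atom environment:
  5 × C: 2 H each → 10
  2 × C: 1 H each → 2
  1 × C: 3 H
  1 × C: no H
  1 × N: 1 H
  1 × N: no H
  1 × O: no H
  Total hydrogens = 16.
Molecular formula: C9H16N2O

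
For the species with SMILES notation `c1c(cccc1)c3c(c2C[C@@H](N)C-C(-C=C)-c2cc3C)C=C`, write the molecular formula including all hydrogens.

Heavy atoms from the SMILES: 21 C, 1 N.
Implicit hydrogens by atom environment:
  6 × C (aromatic): 1 H each → 6
  6 × C (aromatic): no H
  4 × C: 2 H each → 8
  4 × C: 1 H each → 4
  1 × C: 3 H
  1 × N: 2 H
  Total hydrogens = 23.
Molecular formula: C21H23N

C21H23N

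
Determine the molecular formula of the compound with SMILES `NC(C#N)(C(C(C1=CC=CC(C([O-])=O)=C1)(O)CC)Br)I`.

Heavy atoms from the SMILES: 1 Br, 13 C, 1 I, 2 N, 3 O.
Implicit hydrogens by atom environment:
  4 × C (aromatic): 1 H each → 4
  4 × C: no H
  2 × C (aromatic): no H
  1 × Br: no H
  1 × C: 3 H
  1 × C: 2 H
  1 × C: 1 H
  1 × I: no H
  1 × N: 2 H
  1 × N: no H
  1 × O: 1 H
  1 × O: no H
  1 × O (charge -1): no H
  Total hydrogens = 13.
Net charge -1.
Molecular formula: C13H13BrIN2O3-

C13H13BrIN2O3-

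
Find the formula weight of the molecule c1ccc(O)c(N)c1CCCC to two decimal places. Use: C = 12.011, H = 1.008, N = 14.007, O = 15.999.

165.24

Molecular formula: C10H15NO.
M = 10×12.011 + 15×1.008 + 1×14.007 + 1×15.999 = 165.24 g/mol.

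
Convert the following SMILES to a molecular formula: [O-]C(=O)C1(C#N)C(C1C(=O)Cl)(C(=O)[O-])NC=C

Heavy atoms from the SMILES: 9 C, 1 Cl, 2 N, 5 O.
Implicit hydrogens by atom environment:
  6 × C: no H
  3 × O: no H
  2 × C: 1 H each → 2
  2 × O (charge -1): no H
  1 × C: 2 H
  1 × Cl: no H
  1 × N: 1 H
  1 × N: no H
  Total hydrogens = 5.
Net charge -2.
Molecular formula: [C9H5ClN2O5]2-

[C9H5ClN2O5]2-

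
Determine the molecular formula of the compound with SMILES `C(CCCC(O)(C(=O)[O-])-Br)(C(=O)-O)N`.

Heavy atoms from the SMILES: 1 Br, 7 C, 1 N, 5 O.
Implicit hydrogens by atom environment:
  3 × C: 2 H each → 6
  3 × C: no H
  2 × O: 1 H each → 2
  2 × O: no H
  1 × Br: no H
  1 × C: 1 H
  1 × N: 2 H
  1 × O (charge -1): no H
  Total hydrogens = 11.
Net charge -1.
Molecular formula: C7H11BrNO5-

C7H11BrNO5-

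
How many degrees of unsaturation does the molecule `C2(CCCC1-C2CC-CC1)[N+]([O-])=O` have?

3

Molecular formula from the SMILES: C10H17NO2.
DoU = (2C + 2 + N − H − X)/2 = (2·10 + 2 + 1 − 17 − 0)/2 = 6/2 = 3.
(Structurally: 2 ring(s) + 1 π bond(s) = 3.)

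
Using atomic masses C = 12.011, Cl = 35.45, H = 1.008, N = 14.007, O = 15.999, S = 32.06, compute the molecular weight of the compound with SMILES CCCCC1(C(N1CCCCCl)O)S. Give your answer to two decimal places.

237.79

Molecular formula: C10H20ClNOS.
M = 10×12.011 + 1×35.45 + 20×1.008 + 1×14.007 + 1×15.999 + 1×32.06 = 237.79 g/mol.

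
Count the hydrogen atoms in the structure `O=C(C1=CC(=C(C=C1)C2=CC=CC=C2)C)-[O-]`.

Hydrogens are implicit in SMILES; fill each atom to its normal valence:
  8 × C (aromatic): 1 H each → 8
  4 × C (aromatic): no H
  1 × C: 3 H
  1 × C: no H
  1 × O: no H
  1 × O (charge -1): no H
  Total hydrogens = 11.

11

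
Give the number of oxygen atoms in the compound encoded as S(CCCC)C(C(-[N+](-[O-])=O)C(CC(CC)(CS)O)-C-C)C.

3

The symbol for oxygen appears 3 times in the SMILES.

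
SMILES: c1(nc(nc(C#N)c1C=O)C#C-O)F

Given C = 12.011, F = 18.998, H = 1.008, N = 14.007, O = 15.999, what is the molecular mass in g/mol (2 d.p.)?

191.12

Molecular formula: C8H2FN3O2.
M = 8×12.011 + 1×18.998 + 2×1.008 + 3×14.007 + 2×15.999 = 191.12 g/mol.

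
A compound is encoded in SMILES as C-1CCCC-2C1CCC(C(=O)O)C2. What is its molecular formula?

C11H18O2

Heavy atoms from the SMILES: 11 C, 2 O.
Implicit hydrogens by atom environment:
  7 × C: 2 H each → 14
  3 × C: 1 H each → 3
  1 × C: no H
  1 × O: 1 H
  1 × O: no H
  Total hydrogens = 18.
Molecular formula: C11H18O2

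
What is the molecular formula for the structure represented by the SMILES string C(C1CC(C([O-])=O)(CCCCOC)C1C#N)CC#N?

Heavy atoms from the SMILES: 14 C, 2 N, 3 O.
Implicit hydrogens by atom environment:
  7 × C: 2 H each → 14
  4 × C: no H
  2 × C: 1 H each → 2
  2 × N: no H
  2 × O: no H
  1 × C: 3 H
  1 × O (charge -1): no H
  Total hydrogens = 19.
Net charge -1.
Molecular formula: C14H19N2O3-

C14H19N2O3-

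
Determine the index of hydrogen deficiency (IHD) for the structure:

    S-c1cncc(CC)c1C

Molecular formula from the SMILES: C8H11NS.
DoU = (2C + 2 + N − H − X)/2 = (2·8 + 2 + 1 − 11 − 0)/2 = 8/2 = 4.
(Structurally: 1 ring(s) + 3 π bond(s) = 4.)

4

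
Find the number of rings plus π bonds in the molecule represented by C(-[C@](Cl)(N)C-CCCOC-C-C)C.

Molecular formula from the SMILES: C10H22ClNO.
DoU = (2C + 2 + N − H − X)/2 = (2·10 + 2 + 1 − 22 − 1)/2 = 0/2 = 0.
(Structurally: 0 ring(s) + 0 π bond(s) = 0.)

0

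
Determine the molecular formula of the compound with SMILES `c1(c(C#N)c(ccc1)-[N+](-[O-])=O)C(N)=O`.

C8H5N3O3

Heavy atoms from the SMILES: 8 C, 3 N, 3 O.
Implicit hydrogens by atom environment:
  3 × C (aromatic): 1 H each → 3
  3 × C (aromatic): no H
  2 × C: no H
  2 × O: no H
  1 × N: 2 H
  1 × N (charge +1): no H
  1 × N: no H
  1 × O (charge -1): no H
  Total hydrogens = 5.
Molecular formula: C8H5N3O3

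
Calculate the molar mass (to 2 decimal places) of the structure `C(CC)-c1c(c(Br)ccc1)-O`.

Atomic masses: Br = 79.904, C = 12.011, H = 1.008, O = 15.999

215.09

Molecular formula: C9H11BrO.
M = 1×79.904 + 9×12.011 + 11×1.008 + 1×15.999 = 215.09 g/mol.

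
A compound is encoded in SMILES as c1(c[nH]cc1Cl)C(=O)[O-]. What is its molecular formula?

C5H3ClNO2-

Heavy atoms from the SMILES: 5 C, 1 Cl, 1 N, 2 O.
Implicit hydrogens by atom environment:
  2 × C (aromatic): 1 H each → 2
  2 × C (aromatic): no H
  1 × C: no H
  1 × Cl: no H
  1 × N (aromatic): 1 H
  1 × O: no H
  1 × O (charge -1): no H
  Total hydrogens = 3.
Net charge -1.
Molecular formula: C5H3ClNO2-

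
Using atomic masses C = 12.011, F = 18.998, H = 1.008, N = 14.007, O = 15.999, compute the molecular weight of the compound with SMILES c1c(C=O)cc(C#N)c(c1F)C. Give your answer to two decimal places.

163.15

Molecular formula: C9H6FNO.
M = 9×12.011 + 1×18.998 + 6×1.008 + 1×14.007 + 1×15.999 = 163.15 g/mol.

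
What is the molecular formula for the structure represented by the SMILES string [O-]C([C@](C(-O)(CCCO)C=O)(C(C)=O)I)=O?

Heavy atoms from the SMILES: 9 C, 1 I, 6 O.
Implicit hydrogens by atom environment:
  4 × C: no H
  3 × C: 2 H each → 6
  3 × O: no H
  2 × O: 1 H each → 2
  1 × C: 3 H
  1 × C: 1 H
  1 × I: no H
  1 × O (charge -1): no H
  Total hydrogens = 12.
Net charge -1.
Molecular formula: C9H12IO6-

C9H12IO6-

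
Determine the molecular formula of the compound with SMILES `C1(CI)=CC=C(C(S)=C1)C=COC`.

Heavy atoms from the SMILES: 10 C, 1 I, 1 O, 1 S.
Implicit hydrogens by atom environment:
  3 × C (aromatic): 1 H each → 3
  3 × C (aromatic): no H
  2 × C: 1 H each → 2
  1 × C: 3 H
  1 × C: 2 H
  1 × I: no H
  1 × O: no H
  1 × S: 1 H
  Total hydrogens = 11.
Molecular formula: C10H11IOS

C10H11IOS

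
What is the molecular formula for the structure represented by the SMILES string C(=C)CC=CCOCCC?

C9H16O

Heavy atoms from the SMILES: 9 C, 1 O.
Implicit hydrogens by atom environment:
  5 × C: 2 H each → 10
  3 × C: 1 H each → 3
  1 × C: 3 H
  1 × O: no H
  Total hydrogens = 16.
Molecular formula: C9H16O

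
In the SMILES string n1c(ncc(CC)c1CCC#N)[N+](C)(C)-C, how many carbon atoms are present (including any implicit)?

The symbol for carbon appears 12 times in the SMILES. Lowercase c denotes aromatic carbon and counts toward C.

12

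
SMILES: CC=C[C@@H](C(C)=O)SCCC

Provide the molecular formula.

C9H16OS

Heavy atoms from the SMILES: 9 C, 1 O, 1 S.
Implicit hydrogens by atom environment:
  3 × C: 3 H each → 9
  3 × C: 1 H each → 3
  2 × C: 2 H each → 4
  1 × C: no H
  1 × O: no H
  1 × S: no H
  Total hydrogens = 16.
Molecular formula: C9H16OS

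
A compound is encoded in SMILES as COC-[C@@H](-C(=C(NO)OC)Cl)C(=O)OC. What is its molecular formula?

Heavy atoms from the SMILES: 8 C, 1 Cl, 1 N, 5 O.
Implicit hydrogens by atom environment:
  4 × O: no H
  3 × C: 3 H each → 9
  3 × C: no H
  1 × C: 2 H
  1 × C: 1 H
  1 × Cl: no H
  1 × N: 1 H
  1 × O: 1 H
  Total hydrogens = 14.
Molecular formula: C8H14ClNO5

C8H14ClNO5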